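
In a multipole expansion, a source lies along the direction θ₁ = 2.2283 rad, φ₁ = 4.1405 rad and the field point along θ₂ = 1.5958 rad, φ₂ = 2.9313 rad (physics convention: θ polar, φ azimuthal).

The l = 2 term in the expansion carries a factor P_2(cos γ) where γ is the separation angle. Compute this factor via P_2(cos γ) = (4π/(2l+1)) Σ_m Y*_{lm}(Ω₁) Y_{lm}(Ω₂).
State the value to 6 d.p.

-0.369280

Addition theorem: P_2(cos γ) = (4π/5) Σ_m Y*_{lm}(Ω₁) Y_{lm}(Ω₂), m = −2…2:
  m=-2: (-0.10023 + 0.22027j) × (0.35239 + 0.15762j) = -0.07004 + 0.06182j  (running Σ = -0.07004 + 0.06182j)
  m=-1: (0.20226 + 0.31424j) × (0.01888 + 0.00403j) = 0.00255 + 0.00675j  (running Σ = -0.06748 + 0.06857j)
  m=0: (0.03800 + 0.00000j) × (-0.31480 + 0.00000j) = -0.01196 + 0.00000j  (running Σ = -0.07945 + 0.06857j)
  m=1: (-0.20226 + 0.31424j) × (-0.01888 + 0.00403j) = 0.00255 - 0.00675j  (running Σ = -0.07689 + 0.06182j)
  m=2: (-0.10023 - 0.22027j) × (0.35239 - 0.15762j) = -0.07004 - 0.06182j  (running Σ = -0.14693 + 0.00000j)
Accumulated sum -0.14693 + 0.00000j; after 4π/(2l+1) scaling, -0.36928 + 0.00000j ⇒ P_2 = -0.369280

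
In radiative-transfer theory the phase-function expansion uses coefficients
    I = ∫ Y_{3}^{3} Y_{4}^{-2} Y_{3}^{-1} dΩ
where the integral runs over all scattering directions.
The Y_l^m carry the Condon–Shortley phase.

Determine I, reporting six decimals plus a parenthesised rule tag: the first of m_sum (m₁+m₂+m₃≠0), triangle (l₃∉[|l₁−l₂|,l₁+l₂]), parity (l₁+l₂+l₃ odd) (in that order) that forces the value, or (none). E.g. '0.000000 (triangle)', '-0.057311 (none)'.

-0.188451 (none)

Rules hold: Σm=0, L=10 even, 1≤3≤7.
N = 7·9·7 = 441
Δ = 4!·2!·4!/11! = 1/34650
Racah Σ t=1..3: t=1:−1/72 t=2:+1/16 t=3:−1/72 = 5/144
⇒ 3j(3 4 3; 0 0 0)² = 2/77, sgn -1
Racah Σ t=0..0: t=0:+1/192 = 1/192
⇒ 3j(3 4 3; 3 -2 -1)² = 3/77, sgn +1
4πI² = N·(3j₀)²·(3jₘ)² = 54/121
I = -1·√(0.446281/4π) = -0.18845135
No selection rule forces the value: the integral is nonzero (none).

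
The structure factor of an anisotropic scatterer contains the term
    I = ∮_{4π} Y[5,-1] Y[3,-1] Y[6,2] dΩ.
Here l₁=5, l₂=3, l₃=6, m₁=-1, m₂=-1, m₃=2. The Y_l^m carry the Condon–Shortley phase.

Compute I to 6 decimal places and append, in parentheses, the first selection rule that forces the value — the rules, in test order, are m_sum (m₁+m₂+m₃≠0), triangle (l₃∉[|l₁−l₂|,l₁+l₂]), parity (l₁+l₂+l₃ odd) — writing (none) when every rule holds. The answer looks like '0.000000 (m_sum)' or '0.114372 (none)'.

m-sum 0 ✓  L=14 even ✓  2≤6≤8 ✓
Π(2lᵢ+1) = 11×7×13 = 1001
triangle coeff Δ(5,3,6) = 1/675675
Σ_t [0,2]: t=0:+1/8640 t=1:−1/2304 t=2:+1/8640 = -7/34560
(3j)²=7/429 [(5 3 6; 0 0 0)], sign=-1
Σ_t [0,2]: t=0:+1/11520 t=1:−1/4320 t=2:+1/27648 = -1/9216
(3j)²=2/143 [(5 3 6; -1 -1 2)], sign=-1
⇒ 4πI² = 98/429
I = (+1)√(98/429/(4π)) = 0.13482780
No selection rule forces the value: the integral is nonzero (none).

0.134828 (none)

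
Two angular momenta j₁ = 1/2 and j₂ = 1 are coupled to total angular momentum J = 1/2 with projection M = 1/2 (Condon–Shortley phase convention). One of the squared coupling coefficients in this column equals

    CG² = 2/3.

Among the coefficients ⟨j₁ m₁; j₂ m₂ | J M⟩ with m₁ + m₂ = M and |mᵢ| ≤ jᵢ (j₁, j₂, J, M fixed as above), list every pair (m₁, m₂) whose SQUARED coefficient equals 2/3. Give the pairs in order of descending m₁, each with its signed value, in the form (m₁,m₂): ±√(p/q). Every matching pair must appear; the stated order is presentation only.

Admissible pairs with m₁+m₂ = M = 1/2: (-1/2,1), (1/2,0)
  (m₁,m₂)=(1/2,0): CG² = 1/3, CG = +√(1/3)
  (m₁,m₂)=(-1/2,1): CG² = 2/3, CG = −√(2/3)   ← matches the target
Pairs with CG² = 2/3: (-1/2,1): −√(2/3)

(-1/2,1): −√(2/3)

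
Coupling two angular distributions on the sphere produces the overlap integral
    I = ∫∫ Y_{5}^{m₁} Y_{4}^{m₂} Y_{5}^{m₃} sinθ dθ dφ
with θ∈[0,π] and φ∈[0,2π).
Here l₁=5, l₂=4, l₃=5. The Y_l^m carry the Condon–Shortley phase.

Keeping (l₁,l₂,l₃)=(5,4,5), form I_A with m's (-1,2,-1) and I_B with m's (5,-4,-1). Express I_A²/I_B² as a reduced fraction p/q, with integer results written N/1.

Shared (l₁,l₂,l₃)=(5,4,5): N and (l;000)² cancel in I_A²/I_B².
A: Δ = 4!·6!·4!/15! = 1/3153150; Racah Σ t=2..4: t=2:+1/4608 t=3:−1/1296 t=4:+1/4608 = -7/20736; ⇒ 3j(5 4 5; -1 2 -1)² = 20/1287, sgn -1
B: Δ = 4!·6!·4!/15! = 1/3153150; Racah Σ t=0..0: t=0:+1/414720 = 1/414720; ⇒ 3j(5 4 5; 5 -4 -1)² = 2/429, sgn +1
I_A²/I_B² = (20/1287)/(2/429) = 10/3

10/3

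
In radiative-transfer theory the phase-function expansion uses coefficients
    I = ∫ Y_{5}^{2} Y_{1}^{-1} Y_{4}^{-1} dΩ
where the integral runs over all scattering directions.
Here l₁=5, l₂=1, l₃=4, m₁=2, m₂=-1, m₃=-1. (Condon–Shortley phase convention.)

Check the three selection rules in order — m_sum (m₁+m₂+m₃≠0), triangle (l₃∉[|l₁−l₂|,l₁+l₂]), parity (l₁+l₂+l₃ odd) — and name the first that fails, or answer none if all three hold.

Σmᵢ = 0  ✓
l₃∈[|l₁−l₂|,l₁+l₂]=[4,6], have l₃=4  ✓
Σlᵢ = 10 ⇒ even  ✓

none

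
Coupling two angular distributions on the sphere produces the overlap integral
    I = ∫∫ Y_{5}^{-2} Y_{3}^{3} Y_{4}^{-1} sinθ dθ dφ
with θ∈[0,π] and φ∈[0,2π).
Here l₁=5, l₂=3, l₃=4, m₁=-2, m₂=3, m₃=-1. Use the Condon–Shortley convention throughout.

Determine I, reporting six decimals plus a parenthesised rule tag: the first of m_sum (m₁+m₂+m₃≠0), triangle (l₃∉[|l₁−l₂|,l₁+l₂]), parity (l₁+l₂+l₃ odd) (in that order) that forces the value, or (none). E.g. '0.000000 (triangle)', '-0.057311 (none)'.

-0.179179 (none)

m-sum 0 ✓  L=12 even ✓  2≤4≤8 ✓
Π(2lᵢ+1) = 11×7×9 = 693
triangle coeff Δ(5,3,4) = 1/180180
Σ_t [1,3]: t=1:−1/576 t=2:+1/144 t=3:−1/576 = 1/288
(3j)²=20/1001 [(5 3 4; 0 0 0)], sign=+1
Σ_t [4,4]: t=4:+1/1728 = 1/1728
(3j)²=25/858 [(5 3 4; -2 3 -1)], sign=-1
⇒ 4πI² = 750/1859
I = (-1)√(750/1859/(4π)) = -0.17917854
No selection rule forces the value: the integral is nonzero (none).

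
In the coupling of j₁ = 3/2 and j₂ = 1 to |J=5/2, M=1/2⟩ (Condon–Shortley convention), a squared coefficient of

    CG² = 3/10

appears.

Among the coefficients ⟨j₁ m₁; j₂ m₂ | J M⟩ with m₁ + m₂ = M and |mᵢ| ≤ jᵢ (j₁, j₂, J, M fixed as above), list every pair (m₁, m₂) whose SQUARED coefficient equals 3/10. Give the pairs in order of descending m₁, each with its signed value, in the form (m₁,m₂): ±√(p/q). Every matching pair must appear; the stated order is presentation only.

(-1/2,1): +√(3/10)

Admissible pairs with m₁+m₂ = M = 1/2: (-1/2,1), (1/2,0), (3/2,-1)
  (m₁,m₂)=(3/2,-1): CG² = 1/10, CG = +√(1/10)
  (m₁,m₂)=(1/2,0): CG² = 3/5, CG = +√(3/5)
  (m₁,m₂)=(-1/2,1): CG² = 3/10, CG = +√(3/10)   ← matches the target
Pairs with CG² = 3/10: (-1/2,1): +√(3/10)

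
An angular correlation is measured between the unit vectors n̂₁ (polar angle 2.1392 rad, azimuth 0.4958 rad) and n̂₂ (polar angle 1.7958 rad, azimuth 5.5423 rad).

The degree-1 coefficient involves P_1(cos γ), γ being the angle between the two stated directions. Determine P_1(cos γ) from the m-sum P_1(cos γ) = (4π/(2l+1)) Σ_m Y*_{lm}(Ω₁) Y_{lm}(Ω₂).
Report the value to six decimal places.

Summing Y*_{l m}(θ₁,φ₁)·Y_{l m}(θ₂,φ₂) over m ∈ [−1, 1]; prefactor 4π/(2·1+1) = 4.188790:
  [-1]  conj(Y_{1,-1})(Ω₁) = +0.256109+0.138519i ; Y_{1,-1}(Ω₂) = +0.248504+0.227310i ; Δ = +0.032157+0.092639i
  [+0]  conj(Y_{1,0})(Ω₁) = -0.263009-0.000000i ; Y_{1,0}(Ω₂) = -0.109012+0.000000i ; Δ = +0.028671+0.000000i
  [+1]  conj(Y_{1,1})(Ω₁) = -0.256109+0.138519i ; Y_{1,1}(Ω₂) = -0.248504+0.227310i ; Δ = +0.032157-0.092639i
Accumulated sum +0.092986+0.000000i; after 4π/(2l+1) scaling, +0.389497+0.000000i ⇒ P_1 = 0.389497

0.389497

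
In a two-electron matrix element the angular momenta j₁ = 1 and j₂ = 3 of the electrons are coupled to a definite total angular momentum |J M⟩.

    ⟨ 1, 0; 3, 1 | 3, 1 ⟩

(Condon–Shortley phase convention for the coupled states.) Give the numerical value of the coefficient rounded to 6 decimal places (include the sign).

−√(1/12) ≈ -0.288675

j₁+j₂−J=1  J+j₁−j₂=1  J−j₁+j₂=5  j₁+j₂+J+1=8
(j₁±m₁, j₂±m₂, J±M) = (1,1,4,2,4,2)
P² = 48
sum k=0..1:
  [0] +1/24 = 1/24
  [1] −1/12 = -1/12
S = -1/24
C² = P²·S² = 1/12 ; C = -0.288675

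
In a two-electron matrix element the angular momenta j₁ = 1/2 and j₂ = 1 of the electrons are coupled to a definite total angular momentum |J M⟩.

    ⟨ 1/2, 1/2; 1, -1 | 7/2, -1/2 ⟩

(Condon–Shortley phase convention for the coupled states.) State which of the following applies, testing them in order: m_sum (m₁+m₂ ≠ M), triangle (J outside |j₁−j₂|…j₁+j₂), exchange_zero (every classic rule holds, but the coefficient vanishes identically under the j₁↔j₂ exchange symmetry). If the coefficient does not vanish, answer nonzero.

m-sum: m₁+m₂ = 1/2+(-1) = -1/2, M = -1/2  ✓
triangle: need |j₁−j₂| ≤ J ≤ j₁+j₂, i.e. J ∈ [1/2, 3/2]; J = 7/2 is outside ✗ ⇒ coefficient is 0

triangle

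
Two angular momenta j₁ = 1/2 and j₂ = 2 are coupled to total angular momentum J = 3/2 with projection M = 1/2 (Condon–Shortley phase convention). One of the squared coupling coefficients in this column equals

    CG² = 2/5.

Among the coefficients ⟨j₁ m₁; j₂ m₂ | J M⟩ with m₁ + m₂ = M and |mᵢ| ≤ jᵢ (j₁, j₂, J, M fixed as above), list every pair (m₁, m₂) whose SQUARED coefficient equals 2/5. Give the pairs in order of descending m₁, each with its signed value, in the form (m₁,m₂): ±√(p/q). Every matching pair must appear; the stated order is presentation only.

Admissible pairs with m₁+m₂ = M = 1/2: (-1/2,1), (1/2,0)
  (m₁,m₂)=(1/2,0): CG² = 2/5, CG = +√(2/5)   ← matches the target
  (m₁,m₂)=(-1/2,1): CG² = 3/5, CG = −√(3/5)
Pairs with CG² = 2/5: (1/2,0): +√(2/5)

(1/2,0): +√(2/5)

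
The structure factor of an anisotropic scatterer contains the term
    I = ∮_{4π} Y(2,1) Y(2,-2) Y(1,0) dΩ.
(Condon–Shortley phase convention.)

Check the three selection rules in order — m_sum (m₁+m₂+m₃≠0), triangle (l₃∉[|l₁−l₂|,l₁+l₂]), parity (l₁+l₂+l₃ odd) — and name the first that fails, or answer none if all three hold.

m₁+m₂+m₃ = 1 − 2 + 0 = -1  ✗
triangle: |2−2|=0 ≤ l₃=1 ≤ 2+2=4
parity: l₁+l₂+l₃ = 5 is odd

m_sum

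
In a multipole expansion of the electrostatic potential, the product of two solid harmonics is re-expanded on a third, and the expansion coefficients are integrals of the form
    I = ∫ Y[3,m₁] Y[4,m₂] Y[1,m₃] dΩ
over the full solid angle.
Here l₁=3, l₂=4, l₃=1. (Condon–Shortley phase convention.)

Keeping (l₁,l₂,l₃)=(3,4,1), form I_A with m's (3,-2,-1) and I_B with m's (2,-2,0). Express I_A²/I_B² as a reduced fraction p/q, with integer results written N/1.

1/12

Shared (l₁,l₂,l₃)=(3,4,1): N and (l;000)² cancel in I_A²/I_B².
A: Δ = 6!·0!·2!/9! = 1/252; Racah Σ t=0..0: t=0:+1/1440 = 1/1440; ⇒ 3j(3 4 1; 3 -2 -1)² = 1/252, sgn +1
B: Δ = 6!·0!·2!/9! = 1/252; Racah Σ t=1..1: t=1:−1/120 = -1/120; ⇒ 3j(3 4 1; 2 -2 0)² = 1/21, sgn +1
I_A²/I_B² = (1/252)/(1/21) = 1/12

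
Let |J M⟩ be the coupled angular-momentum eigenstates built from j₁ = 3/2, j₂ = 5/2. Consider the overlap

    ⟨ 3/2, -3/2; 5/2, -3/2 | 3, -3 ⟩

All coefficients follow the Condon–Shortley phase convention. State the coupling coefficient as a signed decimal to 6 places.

triangle: 1!*2!*4!/8! = 48/40320
(j±m)!: 0!*3!*1!*4!*0!*6! = 103680
prefactor² = (2J+1)*Δ*N² = 864
  k=1: −1/(1!*0!*2!*0!*0!*4!) = -1/48
Σ = -1/48  ⇒  CG² = 864*(-1/48)² = 3/8
CG = −√(3/8) = -0.612372

-0.612372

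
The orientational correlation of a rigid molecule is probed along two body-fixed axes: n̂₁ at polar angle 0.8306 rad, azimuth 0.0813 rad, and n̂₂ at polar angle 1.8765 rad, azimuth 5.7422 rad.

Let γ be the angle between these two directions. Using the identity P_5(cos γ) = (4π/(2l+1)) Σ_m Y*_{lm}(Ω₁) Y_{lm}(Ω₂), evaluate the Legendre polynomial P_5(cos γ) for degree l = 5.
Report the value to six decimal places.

Addition theorem: P_5(cos γ) = (4π/11) Σ_m Y*_{lm}(Ω₁) Y_{lm}(Ω₂), m = −5…5:
  term(m=-5) = -0.037262+0.001124i   from Y*(Ω₁)=+0.093540+0.040267i, Y(Ω₂)=-0.331712+0.154815i
  term(m=-4) = +0.085395-0.065248i   from Y*(Ω₁)=+0.278751+0.093987i, Y(Ω₂)=+0.204209-0.302927i
  term(m=-3) = +0.006968-0.022843i   from Y*(Ω₁)=+0.418026+0.104028i, Y(Ω₂)=+0.002890-0.055364i
  term(m=-2) = +0.024593+0.072694i   from Y*(Ω₁)=+0.224173+0.036775i, Y(Ω₂)=+0.158634+0.298251i
  term(m=-1) = +0.005754+0.004127i   from Y*(Ω₁)=-0.241161-0.019650i, Y(Ω₂)=-0.025086-0.015071i
  term(m=+0) = +0.096951+0.000000i   from Y*(Ω₁)=-0.300171-0.000000i, Y(Ω₂)=-0.322987+0.000000i
  term(m=+1) = +0.005754-0.004127i   from Y*(Ω₁)=+0.241161-0.019650i, Y(Ω₂)=+0.025086-0.015071i
  term(m=+2) = +0.024593-0.072694i   from Y*(Ω₁)=+0.224173-0.036775i, Y(Ω₂)=+0.158634-0.298251i
  term(m=+3) = +0.006968+0.022843i   from Y*(Ω₁)=-0.418026+0.104028i, Y(Ω₂)=-0.002890-0.055364i
  term(m=+4) = +0.085395+0.065248i   from Y*(Ω₁)=+0.278751-0.093987i, Y(Ω₂)=+0.204209+0.302927i
  term(m=+5) = -0.037262-0.001124i   from Y*(Ω₁)=-0.093540+0.040267i, Y(Ω₂)=+0.331712+0.154815i
Accumulated sum +0.267845+0.000000i; after 4π/(2l+1) scaling, +0.305986+0.000000i ⇒ P_5 = 0.305986

0.305986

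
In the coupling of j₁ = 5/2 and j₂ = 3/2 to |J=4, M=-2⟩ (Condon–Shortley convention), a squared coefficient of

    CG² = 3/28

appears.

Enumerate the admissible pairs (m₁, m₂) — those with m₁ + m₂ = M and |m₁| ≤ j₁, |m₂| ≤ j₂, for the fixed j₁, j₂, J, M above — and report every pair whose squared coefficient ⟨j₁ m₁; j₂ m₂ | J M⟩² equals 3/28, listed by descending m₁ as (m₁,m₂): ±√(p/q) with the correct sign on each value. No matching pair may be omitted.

(-5/2,1/2): +√(3/28)

Admissible pairs with m₁+m₂ = M = -2: (-5/2,1/2), (-3/2,-1/2), (-1/2,-3/2)
  (m₁,m₂)=(-1/2,-3/2): CG² = 5/14, CG = +√(5/14)
  (m₁,m₂)=(-3/2,-1/2): CG² = 15/28, CG = +√(15/28)
  (m₁,m₂)=(-5/2,1/2): CG² = 3/28, CG = +√(3/28)   ← matches the target
Pairs with CG² = 3/28: (-5/2,1/2): +√(3/28)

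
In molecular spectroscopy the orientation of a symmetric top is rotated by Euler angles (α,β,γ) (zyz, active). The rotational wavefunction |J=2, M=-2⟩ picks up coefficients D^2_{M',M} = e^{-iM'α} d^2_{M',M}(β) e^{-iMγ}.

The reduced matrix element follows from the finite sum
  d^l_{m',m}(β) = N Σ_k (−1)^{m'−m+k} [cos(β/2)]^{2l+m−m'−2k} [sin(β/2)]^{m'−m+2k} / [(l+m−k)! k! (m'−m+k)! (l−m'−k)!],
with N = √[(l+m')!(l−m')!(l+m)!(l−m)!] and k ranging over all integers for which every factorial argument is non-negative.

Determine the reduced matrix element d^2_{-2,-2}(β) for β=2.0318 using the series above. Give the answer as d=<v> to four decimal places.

d=0.0770

d^2_{-2,-2}(β=2.0318) via the finite sum:
Half-angle: c=0.526855, s=0.849955. N=√(1·24·1·24)=24.000000
k: max(0,(-2)−(-2))=0 … min(2+(-2),2−(-2))=0
  k=0: (−1)^0·24.0000/(24)·0.5269^4·0.8500^0 = +0.077049
d^2_{-2,-2}(2.0318) = +0.077049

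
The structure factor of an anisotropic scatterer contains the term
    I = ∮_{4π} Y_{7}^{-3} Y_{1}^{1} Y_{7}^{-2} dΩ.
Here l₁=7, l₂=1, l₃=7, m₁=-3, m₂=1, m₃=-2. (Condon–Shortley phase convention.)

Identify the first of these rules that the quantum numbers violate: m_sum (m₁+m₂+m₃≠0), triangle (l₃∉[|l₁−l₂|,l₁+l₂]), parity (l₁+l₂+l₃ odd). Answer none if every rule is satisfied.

m_sum

m₁+m₂+m₃ = -3 + 1 − 2 = -4  ✗
triangle: |7−1|=6 ≤ l₃=7 ≤ 7+1=8
parity: l₁+l₂+l₃ = 15 is odd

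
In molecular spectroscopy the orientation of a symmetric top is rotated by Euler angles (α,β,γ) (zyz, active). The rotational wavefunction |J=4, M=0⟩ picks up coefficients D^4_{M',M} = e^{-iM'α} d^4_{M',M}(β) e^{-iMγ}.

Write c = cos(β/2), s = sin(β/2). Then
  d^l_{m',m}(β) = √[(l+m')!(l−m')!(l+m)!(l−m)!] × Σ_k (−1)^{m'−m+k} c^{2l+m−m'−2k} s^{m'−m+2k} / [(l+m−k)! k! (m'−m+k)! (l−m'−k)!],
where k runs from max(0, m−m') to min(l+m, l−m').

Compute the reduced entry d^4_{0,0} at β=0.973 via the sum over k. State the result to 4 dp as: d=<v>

d=-0.3739

d^4_{0,0}(β=0.9730) via the finite sum:
c=cos(0.973000/2)=0.883975, s=sin(0.973000/2)=0.467535; N=√[24·24·24·24]=576.000000
The bounds max(0,m−m')=0 and min(l+m,l−m')=4 give 5 terms
  k=0: (−1)^0·576.0000/(576)·0.8840^8·0.4675^0 = +0.372837
  k=1: (−1)^1·576.0000/(36)·0.8840^6·0.4675^2 = -1.668733
  k=2: (−1)^2·576.0000/(16)·0.8840^4·0.4675^4 = +1.050310
  k=3: (−1)^3·576.0000/(36)·0.8840^2·0.4675^6 = -0.130582
  k=4: (−1)^4·576.0000/(576)·0.8840^0·0.4675^8 = +0.002283
d^4_{0,0}(0.9730) = +0.372837 -1.668733 +1.050310 -0.130582 +0.002283 = -0.373885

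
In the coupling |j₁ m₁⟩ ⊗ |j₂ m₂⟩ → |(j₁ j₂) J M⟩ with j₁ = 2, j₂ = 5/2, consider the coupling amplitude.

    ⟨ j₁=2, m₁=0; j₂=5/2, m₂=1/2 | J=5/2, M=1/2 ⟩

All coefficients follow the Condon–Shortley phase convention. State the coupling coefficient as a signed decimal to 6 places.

j₁+j₂−J=2  J+j₁−j₂=2  J−j₁+j₂=3  j₁+j₂+J+1=8
(j₁±m₁, j₂±m₂, J±M) = (2,2,3,2,3,2)
P² = 72/35
sum k=0..2:
  [0] +1/24 = 1/24
  [1] −1/2 = -1/2
  [2] +1/8 = 1/8
S = -1/3
C² = P²·S² = 8/35 ; C = -0.478091

−√(8/35) = -0.478091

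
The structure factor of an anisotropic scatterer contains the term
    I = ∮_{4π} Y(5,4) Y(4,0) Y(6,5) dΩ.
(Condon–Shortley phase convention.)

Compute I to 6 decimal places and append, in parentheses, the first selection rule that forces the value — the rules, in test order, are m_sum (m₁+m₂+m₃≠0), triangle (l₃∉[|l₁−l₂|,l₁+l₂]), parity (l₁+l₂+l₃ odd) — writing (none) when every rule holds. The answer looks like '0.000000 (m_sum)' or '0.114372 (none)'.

m-sum = 4 + 0 + 5 = 9 ≠ 0 ⇒ I = 0

0.000000 (m_sum)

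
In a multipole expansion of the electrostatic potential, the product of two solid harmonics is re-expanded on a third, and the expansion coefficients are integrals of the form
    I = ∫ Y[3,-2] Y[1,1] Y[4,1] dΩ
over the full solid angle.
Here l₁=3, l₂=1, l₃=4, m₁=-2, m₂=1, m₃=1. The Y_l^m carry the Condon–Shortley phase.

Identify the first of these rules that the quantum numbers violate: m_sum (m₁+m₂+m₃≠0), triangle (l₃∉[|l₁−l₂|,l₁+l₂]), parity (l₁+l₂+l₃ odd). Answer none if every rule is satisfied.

none

Σmᵢ = 0  ✓
l₃∈[|l₁−l₂|,l₁+l₂]=[2,4], have l₃=4  ✓
Σlᵢ = 8 ⇒ even  ✓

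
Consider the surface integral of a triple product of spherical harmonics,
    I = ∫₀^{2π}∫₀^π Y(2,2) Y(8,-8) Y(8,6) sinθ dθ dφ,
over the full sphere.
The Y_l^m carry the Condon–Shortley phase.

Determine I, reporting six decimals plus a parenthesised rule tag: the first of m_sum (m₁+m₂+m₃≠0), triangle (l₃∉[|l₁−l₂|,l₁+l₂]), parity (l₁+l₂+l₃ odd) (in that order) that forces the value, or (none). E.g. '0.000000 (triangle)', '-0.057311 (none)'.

-0.059388 (none)

Checks pass: Σm=0; 18 even; l₃=8∈[6,10].
(2·2+1)(2·8+1)(2·8+1) = 1445
Δ: 2! 2! 14! / 19! → 1/348840
sum: t=0:+1/116121600 t=1:−1/25401600 t=2:+1/116121600 = -1/45158400
3j²(2 8 8; 0 0 0) = Δ·Π!·Σ² = 24/1615  (sign -1)
sum: t=0:+1/348713164800 = 1/348713164800
3j²(2 8 8; 2 -8 6) = Δ·Π!·Σ² = 2/969  (sign +1)
combine: 4πI² = 1445·24/1615·2/969 = 16/361
take √, sign -1: I = -0.05938838
No selection rule forces the value: the integral is nonzero (none).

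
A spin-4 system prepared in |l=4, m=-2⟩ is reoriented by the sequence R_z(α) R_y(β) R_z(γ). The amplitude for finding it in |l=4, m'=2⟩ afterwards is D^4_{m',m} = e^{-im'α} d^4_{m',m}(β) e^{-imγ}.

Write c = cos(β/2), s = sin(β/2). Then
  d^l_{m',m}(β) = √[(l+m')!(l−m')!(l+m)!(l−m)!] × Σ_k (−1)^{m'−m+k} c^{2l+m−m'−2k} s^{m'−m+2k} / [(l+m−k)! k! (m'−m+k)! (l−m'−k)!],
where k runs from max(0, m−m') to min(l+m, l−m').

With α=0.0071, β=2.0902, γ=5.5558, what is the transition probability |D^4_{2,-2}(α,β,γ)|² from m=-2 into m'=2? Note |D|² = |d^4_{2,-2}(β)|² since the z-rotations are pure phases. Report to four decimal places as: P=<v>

D^4_{2,-2}(0.0071,2.0902,5.5558) = e^{-i·2·0.0071}·d^4_{2,-2}(2.0902)·e^{-i·-2·5.5558}. Compute d first:
c=cos(2.090200/2)=0.501815, s=sin(2.090200/2)=0.864975; N=√[720·2·2·720]=1440.000000
Admissible k: 0..2 (factorial args all ≥0)
  k=0: (−1)^4·1440.0000/(96)·0.5018^4·0.8650^4 = +0.532453
  k=1: (−1)^5·1440.0000/(120)·0.5018^2·0.8650^6 = -1.265580
  k=2: (−1)^6·1440.0000/(1440)·0.5018^0·0.8650^8 = +0.313348
d^4_{2,-2}(2.0902) = +0.532453 -1.265580 +0.313348 = -0.419780
|D^4_{2,-2}|² = |d^4_{2,-2}(β)|² = (-0.419780)² = 0.176215 (the z-rotation phases have unit modulus)

P=0.1762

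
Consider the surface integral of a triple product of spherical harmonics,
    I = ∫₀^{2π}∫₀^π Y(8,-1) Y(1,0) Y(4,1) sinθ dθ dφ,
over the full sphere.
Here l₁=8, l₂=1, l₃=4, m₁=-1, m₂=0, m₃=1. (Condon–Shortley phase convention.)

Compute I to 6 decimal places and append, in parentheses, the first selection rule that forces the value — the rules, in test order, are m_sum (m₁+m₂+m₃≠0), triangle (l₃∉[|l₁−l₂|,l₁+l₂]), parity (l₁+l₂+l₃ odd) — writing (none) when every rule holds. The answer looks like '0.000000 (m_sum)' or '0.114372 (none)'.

0.000000 (triangle)

|8−1|≤4≤8+1 violated ⇒ I = 0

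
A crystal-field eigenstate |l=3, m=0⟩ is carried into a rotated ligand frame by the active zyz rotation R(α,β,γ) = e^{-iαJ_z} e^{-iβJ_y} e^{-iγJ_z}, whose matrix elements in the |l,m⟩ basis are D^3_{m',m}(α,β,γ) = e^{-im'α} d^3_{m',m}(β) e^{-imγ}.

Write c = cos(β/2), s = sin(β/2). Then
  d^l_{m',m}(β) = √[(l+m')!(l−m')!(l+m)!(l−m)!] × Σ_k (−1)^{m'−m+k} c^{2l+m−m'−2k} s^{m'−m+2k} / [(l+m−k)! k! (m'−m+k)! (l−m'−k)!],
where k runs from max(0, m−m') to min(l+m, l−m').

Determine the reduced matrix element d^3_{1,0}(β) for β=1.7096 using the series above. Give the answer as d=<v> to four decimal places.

d^3_{1,0}(β=1.7096) via the finite sum:
Half-angle: c=0.656369, s=0.754440. N=√(24·2·6·6)=41.569219
The bounds max(0,m−m')=0 and min(l+m,l−m')=2 give 3 terms
  k=0: (−1)^1·41.5692/(12)·0.6564^5·0.7544^1 = -0.318388
  k=1: (−1)^2·41.5692/(4)·0.6564^3·0.7544^3 = +1.261916
  k=2: (−1)^3·41.5692/(12)·0.6564^1·0.7544^5 = -0.555727
d^3_{1,0}(1.7096) = -0.318388 +1.261916 -0.555727 = +0.387801

d=0.3878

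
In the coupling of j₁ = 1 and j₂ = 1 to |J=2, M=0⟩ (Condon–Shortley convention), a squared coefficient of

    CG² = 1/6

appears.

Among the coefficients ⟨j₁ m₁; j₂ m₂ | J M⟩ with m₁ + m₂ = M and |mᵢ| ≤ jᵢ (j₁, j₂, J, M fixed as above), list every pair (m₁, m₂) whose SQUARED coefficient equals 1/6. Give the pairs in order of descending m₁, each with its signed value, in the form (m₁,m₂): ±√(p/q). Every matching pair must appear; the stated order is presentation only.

(1,-1): +√(1/6); (-1,1): +√(1/6)

Admissible pairs with m₁+m₂ = M = 0: (-1,1), (0,0), (1,-1)
  (m₁,m₂)=(1,-1): CG² = 1/6, CG = +√(1/6)   ← matches the target
  (m₁,m₂)=(0,0): CG² = 2/3, CG = +√(2/3)
  (m₁,m₂)=(-1,1): CG² = 1/6, CG = +√(1/6)   ← matches the target
Pairs with CG² = 1/6: (1,-1): +√(1/6); (-1,1): +√(1/6)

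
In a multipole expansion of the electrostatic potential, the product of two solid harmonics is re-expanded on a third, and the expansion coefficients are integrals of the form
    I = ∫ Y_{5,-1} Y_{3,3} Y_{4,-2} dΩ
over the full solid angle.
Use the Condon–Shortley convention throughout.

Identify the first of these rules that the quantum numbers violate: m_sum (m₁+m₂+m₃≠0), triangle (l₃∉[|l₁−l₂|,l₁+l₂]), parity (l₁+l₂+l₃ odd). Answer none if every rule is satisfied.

none

Σmᵢ = 0  ✓
l₃∈[|l₁−l₂|,l₁+l₂]=[2,8], have l₃=4  ✓
Σlᵢ = 12 ⇒ even  ✓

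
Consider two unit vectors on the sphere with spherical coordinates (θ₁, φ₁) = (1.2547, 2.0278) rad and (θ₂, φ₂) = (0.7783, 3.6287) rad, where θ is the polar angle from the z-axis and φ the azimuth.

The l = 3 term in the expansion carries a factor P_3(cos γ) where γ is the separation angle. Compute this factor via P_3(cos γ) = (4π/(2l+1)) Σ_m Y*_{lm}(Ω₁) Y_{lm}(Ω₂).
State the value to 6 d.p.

Expand P_3 via completeness: Σ_{m} conj(Y_{3,m}) at Ω₁ times Y_{3,m} at Ω₂ —
  m=-3: (0.35111 - 0.07109j) × (-0.01577 + 0.14352j) = 0.00466 + 0.05151j  (running Σ = 0.00466 + 0.05151j)
  m=-2: (-0.17523 - 0.22729j) × (0.20153 - 0.29675j) = -0.10276 + 0.00619j  (running Σ = -0.09810 + 0.05771j)
  m=-1: (0.07005 - 0.14246j) × (-0.30787 + 0.16307j) = 0.00166 + 0.05528j  (running Σ = -0.09643 + 0.11299j)
  m=0: (-0.29197 + 0.00000j) × (-0.12344 + 0.00000j) = 0.03604 + 0.00000j  (running Σ = -0.06039 + 0.11299j)
  m=1: (-0.07005 - 0.14246j) × (0.30787 + 0.16307j) = 0.00166 - 0.05528j  (running Σ = -0.05873 + 0.05771j)
  m=2: (-0.17523 + 0.22729j) × (0.20153 + 0.29675j) = -0.10276 - 0.00619j  (running Σ = -0.16149 + 0.05151j)
  m=3: (-0.35111 - 0.07109j) × (0.01577 + 0.14352j) = 0.00466 - 0.05151j  (running Σ = -0.15683 - 0.00000j)
Total Σ_m = -0.15683 - 0.00000j. Multiply by 1.795196: -0.28153 - 0.00000j. P_3(cos γ) = -0.281534

-0.281534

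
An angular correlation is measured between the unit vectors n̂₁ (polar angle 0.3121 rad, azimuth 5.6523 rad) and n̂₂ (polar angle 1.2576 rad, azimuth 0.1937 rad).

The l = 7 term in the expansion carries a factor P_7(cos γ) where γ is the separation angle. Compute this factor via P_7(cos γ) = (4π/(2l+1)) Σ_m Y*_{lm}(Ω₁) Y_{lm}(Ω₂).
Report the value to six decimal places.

0.205919

Expand P_7 via completeness: Σ_{m} conj(Y_{7,m}) at Ω₁ times Y_{7,m} at Ω₂ —
  m=-7: (-0.000038, 0.000123) × (0.075211, -0.344582) = (0.000040, 0.000022)  (running Σ = (0.000040, 0.000022))
  m=-6: (-0.001194, 0.000896) × (0.169807, -0.392197) = (0.000149, 0.000620)  (running Σ = (0.000188, 0.000642))
  m=-5: (-0.010790, 0.000138) × (0.037915, -0.055148) = (-0.000401, 0.000600)  (running Σ = (-0.000213, 0.001243))
  m=-4: (-0.044398, -0.031566) × (-0.233718, 0.228816) = (0.017599, -0.002781)  (running Σ = (0.017386, -0.001539))
  m=-3: (-0.061327, -0.183913) × (-0.157382, 0.103359) = (0.028661, 0.022606)  (running Σ = (0.046047, 0.021067))
  m=-2: (0.139521, -0.437024) × (0.236183, -0.096367) = (-0.009162, -0.116663)  (running Σ = (0.036885, -0.095596))
  m=-1: (0.474338, -0.346491) × (0.221918, -0.043531) = (0.090181, -0.097541)  (running Σ = (0.127066, -0.193137))
  m=0: (0.036092, -0.000000) × (-0.230916, 0.000000) = (-0.008334, 0.000000)  (running Σ = (0.118732, -0.193137))
  m=1: (-0.474338, -0.346491) × (-0.221918, -0.043531) = (0.090181, 0.097541)  (running Σ = (0.208913, -0.095596))
  m=2: (0.139521, 0.437024) × (0.236183, 0.096367) = (-0.009162, 0.116663)  (running Σ = (0.199751, 0.021067))
  m=3: (0.061327, -0.183913) × (0.157382, 0.103359) = (0.028661, -0.022606)  (running Σ = (0.228411, -0.001539))
  m=4: (-0.044398, 0.031566) × (-0.233718, -0.228816) = (0.017599, 0.002781)  (running Σ = (0.246011, 0.001243))
  m=5: (0.010790, 0.000138) × (-0.037915, -0.055148) = (-0.000401, -0.000600)  (running Σ = (0.245609, 0.000642))
  m=6: (-0.001194, -0.000896) × (0.169807, 0.392197) = (0.000149, -0.000620)  (running Σ = (0.245758, 0.000022))
  m=7: (0.000038, 0.000123) × (-0.075211, -0.344582) = (0.000040, -0.000022)  (running Σ = (0.245798, 0.000000))
Total Σ_m = (0.245798, 0.000000). Multiply by 0.837758: (0.205919, 0.000000). P_7(cos γ) = 0.205919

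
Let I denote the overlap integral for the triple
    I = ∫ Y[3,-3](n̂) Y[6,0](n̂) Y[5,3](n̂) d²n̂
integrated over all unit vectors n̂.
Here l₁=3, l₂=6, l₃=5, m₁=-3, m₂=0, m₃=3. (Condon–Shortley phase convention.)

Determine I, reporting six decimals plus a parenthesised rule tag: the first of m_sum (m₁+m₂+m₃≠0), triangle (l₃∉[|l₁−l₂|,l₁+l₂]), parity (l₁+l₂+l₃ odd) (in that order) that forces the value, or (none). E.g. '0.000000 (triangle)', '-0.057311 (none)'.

-0.110086 (none)

m-sum 0 ✓  L=14 even ✓  3≤5≤9 ✓
Π(2lᵢ+1) = 7×13×11 = 1001
triangle coeff Δ(3,6,5) = 1/675675
Σ_t [1,3]: t=1:−1/8640 t=2:+1/2304 t=3:−1/8640 = 7/34560
(3j)²=7/429 [(3 6 5; 0 0 0)], sign=-1
Σ_t [4,4]: t=4:+1/69120 = 1/69120
(3j)²=4/429 [(3 6 5; -3 0 3)], sign=+1
⇒ 4πI² = 196/1287
I = (-1)√(196/1287/(4π)) = -0.11008644
No selection rule forces the value: the integral is nonzero (none).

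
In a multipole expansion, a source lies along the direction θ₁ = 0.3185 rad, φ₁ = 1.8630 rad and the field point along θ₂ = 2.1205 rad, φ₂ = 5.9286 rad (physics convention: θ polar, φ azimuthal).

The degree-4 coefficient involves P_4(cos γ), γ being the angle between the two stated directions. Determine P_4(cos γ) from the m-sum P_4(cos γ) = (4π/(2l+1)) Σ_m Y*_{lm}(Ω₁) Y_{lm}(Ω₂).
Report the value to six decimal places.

-0.428528

Addition theorem: P_4(cos γ) = (4π/9) Σ_m Y*_{lm}(Ω₁) Y_{lm}(Ω₂), m = −4…4:
  [-4]  conj(Y_{4,-4})(Ω₁) = 0.00166 + 0.00392j ; Y_{4,-4}(Ω₂) = 0.03553 + 0.23122j ; Δ = -0.00085 + 0.00052j
  [-3]  conj(Y_{4,-3})(Ω₁) = 0.02805 - 0.02335j ; Y_{4,-3}(Ω₂) = -0.19686 - 0.35439j ; Δ = -0.01380 - 0.00535j
  [-2]  conj(Y_{4,-2})(Ω₁) = -0.14537 - 0.09616j ; Y_{4,-2}(Ω₂) = 0.16807 + 0.14422j ; Δ = -0.01056 - 0.03713j
  [-1]  conj(Y_{4,-1})(Ω₁) = -0.13429 + 0.44644j ; Y_{4,-1}(Ω₂) = 0.21531 + 0.07972j ; Δ = -0.06450 + 0.08542j
  [+0]  conj(Y_{4,0})(Ω₁) = 0.46696 + 0.00000j ; Y_{4,0}(Ω₂) = -0.27301 + 0.00000j ; Δ = -0.12749 + 0.00000j
  [+1]  conj(Y_{4,1})(Ω₁) = 0.13429 + 0.44644j ; Y_{4,1}(Ω₂) = -0.21531 + 0.07972j ; Δ = -0.06450 - 0.08542j
  [+2]  conj(Y_{4,2})(Ω₁) = -0.14537 + 0.09616j ; Y_{4,2}(Ω₂) = 0.16807 - 0.14422j ; Δ = -0.01056 + 0.03713j
  [+3]  conj(Y_{4,3})(Ω₁) = -0.02805 - 0.02335j ; Y_{4,3}(Ω₂) = 0.19686 - 0.35439j ; Δ = -0.01380 + 0.00535j
  [+4]  conj(Y_{4,4})(Ω₁) = 0.00166 - 0.00392j ; Y_{4,4}(Ω₂) = 0.03553 - 0.23122j ; Δ = -0.00085 - 0.00052j
Σ over m = -0.30691 + 0.00000j; ×(4π/9) → -0.42853 + 0.00000j. Real part: -0.428528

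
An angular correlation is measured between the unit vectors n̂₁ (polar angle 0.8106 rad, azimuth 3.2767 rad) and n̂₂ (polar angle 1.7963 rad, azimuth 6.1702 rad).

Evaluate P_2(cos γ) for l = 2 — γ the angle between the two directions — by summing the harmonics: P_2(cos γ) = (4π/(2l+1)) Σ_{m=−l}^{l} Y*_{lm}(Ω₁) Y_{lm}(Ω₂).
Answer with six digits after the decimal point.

0.555375

Addition theorem: P_2(cos γ) = (4π/5) Σ_m Y*_{lm}(Ω₁) Y_{lm}(Ω₂), m = −2…2:
  m=-2: (0.19551 + 0.05415j) × (0.35763 + 0.08222j) = 0.06547 + 0.03544j  (running Σ = 0.06547 + 0.03544j)
  m=-1: (-0.38227 - 0.05196j) × (-0.16729 - 0.01898j) = 0.06296 + 0.01595j  (running Σ = 0.12843 + 0.05139j)
  m=0: (0.13386 + 0.00000j) × (-0.26809 + 0.00000j) = -0.03589 + 0.00000j  (running Σ = 0.09255 + 0.05139j)
  m=1: (0.38227 - 0.05196j) × (0.16729 - 0.01898j) = 0.06296 - 0.01595j  (running Σ = 0.15551 + 0.03544j)
  m=2: (0.19551 - 0.05415j) × (0.35763 - 0.08222j) = 0.06547 - 0.03544j  (running Σ = 0.22098 + 0.00000j)
Total Σ_m = 0.22098 + 0.00000j. Multiply by 2.513274: 0.55537 + 0.00000j. P_2(cos γ) = 0.555375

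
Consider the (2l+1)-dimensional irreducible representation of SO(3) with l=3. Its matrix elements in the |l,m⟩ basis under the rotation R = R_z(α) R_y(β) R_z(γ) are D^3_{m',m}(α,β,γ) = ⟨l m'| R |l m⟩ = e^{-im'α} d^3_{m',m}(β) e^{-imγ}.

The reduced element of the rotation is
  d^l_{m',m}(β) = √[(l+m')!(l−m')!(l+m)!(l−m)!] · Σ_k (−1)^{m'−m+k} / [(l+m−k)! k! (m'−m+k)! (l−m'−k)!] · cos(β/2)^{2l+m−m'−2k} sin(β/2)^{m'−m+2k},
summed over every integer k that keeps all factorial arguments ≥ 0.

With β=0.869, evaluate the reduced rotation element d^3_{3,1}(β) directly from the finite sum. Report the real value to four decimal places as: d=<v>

d^3_{3,1}(β=0.8690) via the finite sum:
Half-angle: c=0.907081, s=0.420957. N=√(720·1·24·2)=185.903201
k∈{0} keeps every argument non-negative
  k=0: (−1)^2·185.9032/(48)·0.9071^4·0.4210^2 = +0.464627
d^3_{3,1}(0.8690) = +0.464627

d=0.4646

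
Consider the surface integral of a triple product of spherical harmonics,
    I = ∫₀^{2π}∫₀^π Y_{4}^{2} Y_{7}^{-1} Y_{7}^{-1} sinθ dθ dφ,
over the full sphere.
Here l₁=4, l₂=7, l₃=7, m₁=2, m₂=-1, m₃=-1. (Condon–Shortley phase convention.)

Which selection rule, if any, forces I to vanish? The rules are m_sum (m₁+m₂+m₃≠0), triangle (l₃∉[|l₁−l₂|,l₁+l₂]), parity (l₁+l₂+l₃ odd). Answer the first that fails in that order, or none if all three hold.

none

azimuthal sum: 2 − 1 − 1 = 0  ✓
3 ≤ 7 ≤ 11 (triangle on l)  ✓
L = 4 + 7 + 7 = 18 (even)  ✓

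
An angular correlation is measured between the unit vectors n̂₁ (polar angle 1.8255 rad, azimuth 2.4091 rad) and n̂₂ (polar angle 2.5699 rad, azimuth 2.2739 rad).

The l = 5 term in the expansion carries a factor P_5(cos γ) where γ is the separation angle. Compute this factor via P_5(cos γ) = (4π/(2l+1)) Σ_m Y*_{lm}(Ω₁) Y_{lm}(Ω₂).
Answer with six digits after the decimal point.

-0.403267

Term-by-term m-sum for l=5 (normalisation 4π/11 = 1.142397):
  m=-5: (0.341699, -0.196039) × (0.007861, 0.020034) = (0.006613, 0.005304)  (running Σ = (0.006613, 0.005304))
  m=-4: (0.317106, 0.068127) × (0.100100, 0.034195) = (0.029413, 0.017663)  (running Σ = (0.036026, 0.022967))
  m=-3: (-0.078817, -0.108857) × (0.252380, -0.150775) = (-0.036305, -0.015590)  (running Σ = (-0.000279, 0.007378))
  m=-2: (0.034192, -0.321932) × (0.076688, -0.461723) = (-0.146021, -0.040475)  (running Σ = (-0.146300, -0.033098))
  m=-1: (-0.045138, 0.040598) × (-0.179599, -0.211889) = (0.016709, 0.002273)  (running Σ = (-0.129591, -0.030825))
  m=0: (-0.318537, -0.000000) × (0.294528, 0.000000) = (-0.093818, -0.000000)  (running Σ = (-0.223409, -0.030825))
  m=1: (0.045138, 0.040598) × (0.179599, -0.211889) = (0.016709, -0.002273)  (running Σ = (-0.206700, -0.033098))
  m=2: (0.034192, 0.321932) × (0.076688, 0.461723) = (-0.146021, 0.040475)  (running Σ = (-0.352721, 0.007378))
  m=3: (0.078817, -0.108857) × (-0.252380, -0.150775) = (-0.036305, 0.015590)  (running Σ = (-0.389026, 0.022967))
  m=4: (0.317106, -0.068127) × (0.100100, -0.034195) = (0.029413, -0.017663)  (running Σ = (-0.359614, 0.005304))
  m=5: (-0.341699, -0.196039) × (-0.007861, 0.020034) = (0.006613, -0.005304)  (running Σ = (-0.353000, 0.000000))
Σ over m = (-0.353000, 0.000000); ×(4π/11) → (-0.403267, 0.000000). Real part: -0.403267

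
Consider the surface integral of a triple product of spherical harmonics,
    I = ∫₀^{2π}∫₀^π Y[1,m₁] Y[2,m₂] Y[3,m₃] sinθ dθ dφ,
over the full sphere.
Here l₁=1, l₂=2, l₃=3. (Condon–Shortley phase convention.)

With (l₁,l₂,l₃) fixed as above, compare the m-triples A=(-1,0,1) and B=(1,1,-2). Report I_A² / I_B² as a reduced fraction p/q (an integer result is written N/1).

3/5

Shared (l₁,l₂,l₃)=(1,2,3): N and (l;000)² cancel in I_A²/I_B².
A: Δ = 0!·2!·4!/7! = 1/105; Racah Σ t=0..0: t=0:+1/8 = 1/8; ⇒ 3j(1 2 3; -1 0 1)² = 2/35, sgn +1
B: Δ = 0!·2!·4!/7! = 1/105; Racah Σ t=0..0: t=0:+1/12 = 1/12; ⇒ 3j(1 2 3; 1 1 -2)² = 2/21, sgn -1
I_A²/I_B² = (2/35)/(2/21) = 3/5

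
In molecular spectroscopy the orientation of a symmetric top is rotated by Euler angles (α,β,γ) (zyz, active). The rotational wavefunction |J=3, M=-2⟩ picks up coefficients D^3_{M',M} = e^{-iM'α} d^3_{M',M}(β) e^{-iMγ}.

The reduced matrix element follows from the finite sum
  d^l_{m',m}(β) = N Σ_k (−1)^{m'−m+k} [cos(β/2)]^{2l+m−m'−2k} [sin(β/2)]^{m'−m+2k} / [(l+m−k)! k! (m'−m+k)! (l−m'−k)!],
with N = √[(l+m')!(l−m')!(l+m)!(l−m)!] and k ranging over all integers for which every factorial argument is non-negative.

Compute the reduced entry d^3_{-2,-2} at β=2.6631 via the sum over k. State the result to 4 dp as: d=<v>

d^3_{-2,-2}(β=2.6631) via the finite sum:
Half-angle: c=0.236970, s=0.971517. N=√(1·120·1·120)=120.000000
Admissible k: 0..1 (factorial args all ≥0)
  k=0: (−1)^0·120.0000/(120)·0.2370^6·0.9715^0 = +0.000177
  k=1: (−1)^1·120.0000/(24)·0.2370^4·0.9715^2 = -0.014882
d^3_{-2,-2}(2.6631) = +0.000177 -0.014882 = -0.014704

d=-0.0147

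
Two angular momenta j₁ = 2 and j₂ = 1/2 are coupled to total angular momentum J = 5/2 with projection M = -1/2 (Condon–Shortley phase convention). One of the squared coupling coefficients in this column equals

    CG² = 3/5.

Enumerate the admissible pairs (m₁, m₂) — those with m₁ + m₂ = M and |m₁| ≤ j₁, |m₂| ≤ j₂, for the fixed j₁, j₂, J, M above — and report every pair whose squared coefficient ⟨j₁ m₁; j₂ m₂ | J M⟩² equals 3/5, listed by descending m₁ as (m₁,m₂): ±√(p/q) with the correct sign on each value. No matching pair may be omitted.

Admissible pairs with m₁+m₂ = M = -1/2: (-1,1/2), (0,-1/2)
  (m₁,m₂)=(0,-1/2): CG² = 3/5, CG = +√(3/5)   ← matches the target
  (m₁,m₂)=(-1,1/2): CG² = 2/5, CG = +√(2/5)
Pairs with CG² = 3/5: (0,-1/2): +√(3/5)

(0,-1/2): +√(3/5)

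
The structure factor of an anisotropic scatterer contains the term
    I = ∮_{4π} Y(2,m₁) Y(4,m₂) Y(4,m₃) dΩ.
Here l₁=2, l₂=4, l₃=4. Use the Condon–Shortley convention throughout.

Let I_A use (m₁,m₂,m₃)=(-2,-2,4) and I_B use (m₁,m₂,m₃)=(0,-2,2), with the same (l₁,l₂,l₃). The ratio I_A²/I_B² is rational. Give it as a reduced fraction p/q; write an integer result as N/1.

Shared (l₁,l₂,l₃)=(2,4,4): N and (l;000)² cancel in I_A²/I_B².
A: Δ = 2!·2!·6!/11! = 1/13860; Racah Σ t=2..2: t=2:+1/2880 = 1/2880; ⇒ 3j(2 4 4; -2 -2 4)² = 2/165, sgn +1
B: Δ = 2!·2!·6!/11! = 1/13860; Racah Σ t=0..2: t=0:+1/192 t=1:−1/120 t=2:+1/2880 = -1/360; ⇒ 3j(2 4 4; 0 -2 2)² = 16/3465, sgn -1
I_A²/I_B² = (2/165)/(16/3465) = 21/8

21/8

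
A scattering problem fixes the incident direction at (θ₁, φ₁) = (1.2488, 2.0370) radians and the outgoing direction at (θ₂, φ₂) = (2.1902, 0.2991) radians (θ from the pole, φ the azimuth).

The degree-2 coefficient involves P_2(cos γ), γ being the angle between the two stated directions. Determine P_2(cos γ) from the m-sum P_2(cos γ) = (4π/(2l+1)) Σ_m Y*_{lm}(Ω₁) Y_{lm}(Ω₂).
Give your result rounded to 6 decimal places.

Addition theorem: P_2(cos γ) = (4π/5) Σ_m Y*_{lm}(Ω₁) Y_{lm}(Ω₂), m = −2…2:
  term(m=-2) = -0.084088-0.029198i   from Y*(Ω₁)=-0.207130-0.279134i, Y(Ω₂)=+0.211616-0.144216i
  term(m=-1) = +0.014087-0.083512i   from Y*(Ω₁)=-0.104246+0.207167i, Y(Ω₂)=-0.348969+0.107605i
  term(m=+0) = -0.000773-0.000000i   from Y*(Ω₁)=-0.220635-0.000000i, Y(Ω₂)=+0.003505+0.000000i
  term(m=+1) = +0.014087+0.083512i   from Y*(Ω₁)=+0.104246+0.207167i, Y(Ω₂)=+0.348969+0.107605i
  term(m=+2) = -0.084088+0.029198i   from Y*(Ω₁)=-0.207130+0.279134i, Y(Ω₂)=+0.211616+0.144216i
Accumulated sum -0.140775+0.000000i; after 4π/(2l+1) scaling, -0.353807+0.000000i ⇒ P_2 = -0.353807

-0.353807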